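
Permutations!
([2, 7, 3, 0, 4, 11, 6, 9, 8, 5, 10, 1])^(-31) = (0 3 2)(1 11 5 9 7)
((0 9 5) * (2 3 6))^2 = ((0 9 5)(2 3 6))^2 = (0 5 9)(2 6 3)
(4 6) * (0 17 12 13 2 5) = (0 17 12 13 2 5)(4 6) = [17, 1, 5, 3, 6, 0, 4, 7, 8, 9, 10, 11, 13, 2, 14, 15, 16, 12]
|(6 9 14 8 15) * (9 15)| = |(6 15)(8 9 14)| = 6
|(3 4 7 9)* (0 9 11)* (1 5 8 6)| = 12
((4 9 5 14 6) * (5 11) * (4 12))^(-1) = (4 12 6 14 5 11 9)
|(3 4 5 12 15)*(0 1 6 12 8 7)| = |(0 1 6 12 15 3 4 5 8 7)| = 10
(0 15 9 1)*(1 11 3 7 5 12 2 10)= (0 15 9 11 3 7 5 12 2 10 1)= [15, 0, 10, 7, 4, 12, 6, 5, 8, 11, 1, 3, 2, 13, 14, 9]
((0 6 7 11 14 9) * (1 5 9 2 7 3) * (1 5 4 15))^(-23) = (0 3 9 6 5)(1 4 15)(2 7 11 14)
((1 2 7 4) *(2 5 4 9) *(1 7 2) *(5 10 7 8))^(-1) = (1 9 7 10)(4 5 8)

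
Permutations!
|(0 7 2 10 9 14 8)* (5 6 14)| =|(0 7 2 10 9 5 6 14 8)| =9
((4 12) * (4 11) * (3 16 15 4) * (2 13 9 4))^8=((2 13 9 4 12 11 3 16 15))^8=(2 15 16 3 11 12 4 9 13)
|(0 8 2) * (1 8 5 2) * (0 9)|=4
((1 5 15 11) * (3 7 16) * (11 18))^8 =((1 5 15 18 11)(3 7 16))^8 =(1 18 5 11 15)(3 16 7)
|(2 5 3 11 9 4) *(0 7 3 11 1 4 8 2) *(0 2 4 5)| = |(0 7 3 1 5 11 9 8 4 2)| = 10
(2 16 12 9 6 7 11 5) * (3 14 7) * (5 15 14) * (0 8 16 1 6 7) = [8, 6, 1, 5, 4, 2, 3, 11, 16, 7, 10, 15, 9, 13, 0, 14, 12] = (0 8 16 12 9 7 11 15 14)(1 6 3 5 2)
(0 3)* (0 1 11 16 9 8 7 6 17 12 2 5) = (0 3 1 11 16 9 8 7 6 17 12 2 5) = [3, 11, 5, 1, 4, 0, 17, 6, 7, 8, 10, 16, 2, 13, 14, 15, 9, 12]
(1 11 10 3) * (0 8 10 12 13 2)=(0 8 10 3 1 11 12 13 2)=[8, 11, 0, 1, 4, 5, 6, 7, 10, 9, 3, 12, 13, 2]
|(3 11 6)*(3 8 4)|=|(3 11 6 8 4)|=5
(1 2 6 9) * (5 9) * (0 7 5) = (0 7 5 9 1 2 6) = [7, 2, 6, 3, 4, 9, 0, 5, 8, 1]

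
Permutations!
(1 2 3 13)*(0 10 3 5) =(0 10 3 13 1 2 5) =[10, 2, 5, 13, 4, 0, 6, 7, 8, 9, 3, 11, 12, 1]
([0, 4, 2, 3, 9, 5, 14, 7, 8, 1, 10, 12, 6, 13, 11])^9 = [0, 1, 2, 3, 4, 5, 14, 7, 8, 9, 10, 12, 6, 13, 11]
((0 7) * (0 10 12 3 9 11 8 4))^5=(0 9 7 11 10 8 12 4 3)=((0 7 10 12 3 9 11 8 4))^5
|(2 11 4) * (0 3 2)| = 5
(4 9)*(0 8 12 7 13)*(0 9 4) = [8, 1, 2, 3, 4, 5, 6, 13, 12, 0, 10, 11, 7, 9] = (0 8 12 7 13 9)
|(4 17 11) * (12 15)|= 6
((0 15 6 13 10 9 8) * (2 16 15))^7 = ((0 2 16 15 6 13 10 9 8))^7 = (0 9 13 15 2 8 10 6 16)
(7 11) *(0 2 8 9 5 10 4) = [2, 1, 8, 3, 0, 10, 6, 11, 9, 5, 4, 7] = (0 2 8 9 5 10 4)(7 11)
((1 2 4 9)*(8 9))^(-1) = ((1 2 4 8 9))^(-1) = (1 9 8 4 2)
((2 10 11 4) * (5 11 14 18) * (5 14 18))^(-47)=(2 18 5 4 10 14 11)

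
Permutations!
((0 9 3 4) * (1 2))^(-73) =(0 4 3 9)(1 2) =((0 9 3 4)(1 2))^(-73)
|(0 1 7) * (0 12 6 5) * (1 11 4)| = 8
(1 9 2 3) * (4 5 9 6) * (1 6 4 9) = (1 4 5)(2 3 6 9) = [0, 4, 3, 6, 5, 1, 9, 7, 8, 2]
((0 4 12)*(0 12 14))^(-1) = (0 14 4)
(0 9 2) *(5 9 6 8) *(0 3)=(0 6 8 5 9 2 3)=[6, 1, 3, 0, 4, 9, 8, 7, 5, 2]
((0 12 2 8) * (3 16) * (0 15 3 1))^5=((0 12 2 8 15 3 16 1))^5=(0 3 2 1 15 12 16 8)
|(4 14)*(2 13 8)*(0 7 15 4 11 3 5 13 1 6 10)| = |(0 7 15 4 14 11 3 5 13 8 2 1 6 10)| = 14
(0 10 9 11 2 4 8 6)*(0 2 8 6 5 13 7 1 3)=(0 10 9 11 8 5 13 7 1 3)(2 4 6)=[10, 3, 4, 0, 6, 13, 2, 1, 5, 11, 9, 8, 12, 7]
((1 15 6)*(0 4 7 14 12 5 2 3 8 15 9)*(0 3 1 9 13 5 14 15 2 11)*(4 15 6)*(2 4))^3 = (0 1 11 2 5 15 13)(3 7)(4 9)(6 8)(12 14)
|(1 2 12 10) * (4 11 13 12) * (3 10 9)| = |(1 2 4 11 13 12 9 3 10)| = 9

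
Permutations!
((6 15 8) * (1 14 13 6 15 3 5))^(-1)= (1 5 3 6 13 14)(8 15)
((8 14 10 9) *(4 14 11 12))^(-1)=(4 12 11 8 9 10 14)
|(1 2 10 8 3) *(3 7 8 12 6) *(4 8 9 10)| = 10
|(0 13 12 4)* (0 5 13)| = |(4 5 13 12)| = 4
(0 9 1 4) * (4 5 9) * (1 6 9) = (0 4)(1 5)(6 9) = [4, 5, 2, 3, 0, 1, 9, 7, 8, 6]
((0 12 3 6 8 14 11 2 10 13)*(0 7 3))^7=((0 12)(2 10 13 7 3 6 8 14 11))^7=(0 12)(2 14 6 7 10 11 8 3 13)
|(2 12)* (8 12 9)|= 4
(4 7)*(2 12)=[0, 1, 12, 3, 7, 5, 6, 4, 8, 9, 10, 11, 2]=(2 12)(4 7)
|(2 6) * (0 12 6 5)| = 5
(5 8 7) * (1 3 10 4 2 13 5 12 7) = (1 3 10 4 2 13 5 8)(7 12) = [0, 3, 13, 10, 2, 8, 6, 12, 1, 9, 4, 11, 7, 5]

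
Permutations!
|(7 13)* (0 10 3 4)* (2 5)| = 4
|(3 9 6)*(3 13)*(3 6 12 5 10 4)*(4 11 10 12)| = 6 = |(3 9 4)(5 12)(6 13)(10 11)|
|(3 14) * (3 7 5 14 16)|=6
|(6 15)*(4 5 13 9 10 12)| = |(4 5 13 9 10 12)(6 15)| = 6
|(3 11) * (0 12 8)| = 6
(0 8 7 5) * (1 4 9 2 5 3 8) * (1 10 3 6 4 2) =(0 10 3 8 7 6 4 9 1 2 5) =[10, 2, 5, 8, 9, 0, 4, 6, 7, 1, 3]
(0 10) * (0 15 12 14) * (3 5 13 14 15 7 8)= (0 10 7 8 3 5 13 14)(12 15)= [10, 1, 2, 5, 4, 13, 6, 8, 3, 9, 7, 11, 15, 14, 0, 12]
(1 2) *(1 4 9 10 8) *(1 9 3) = (1 2 4 3)(8 9 10) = [0, 2, 4, 1, 3, 5, 6, 7, 9, 10, 8]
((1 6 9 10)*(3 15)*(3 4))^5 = (1 6 9 10)(3 4 15)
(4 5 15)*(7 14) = (4 5 15)(7 14) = [0, 1, 2, 3, 5, 15, 6, 14, 8, 9, 10, 11, 12, 13, 7, 4]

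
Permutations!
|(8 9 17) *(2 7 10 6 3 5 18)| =21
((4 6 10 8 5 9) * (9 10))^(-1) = (4 9 6)(5 8 10)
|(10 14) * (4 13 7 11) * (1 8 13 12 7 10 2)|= |(1 8 13 10 14 2)(4 12 7 11)|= 12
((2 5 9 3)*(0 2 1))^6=((0 2 5 9 3 1))^6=(9)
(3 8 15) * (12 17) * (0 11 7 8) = (0 11 7 8 15 3)(12 17) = [11, 1, 2, 0, 4, 5, 6, 8, 15, 9, 10, 7, 17, 13, 14, 3, 16, 12]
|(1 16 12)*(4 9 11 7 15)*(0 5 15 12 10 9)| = |(0 5 15 4)(1 16 10 9 11 7 12)| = 28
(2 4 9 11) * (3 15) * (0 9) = [9, 1, 4, 15, 0, 5, 6, 7, 8, 11, 10, 2, 12, 13, 14, 3] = (0 9 11 2 4)(3 15)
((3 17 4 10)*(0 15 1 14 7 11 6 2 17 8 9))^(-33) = ((0 15 1 14 7 11 6 2 17 4 10 3 8 9))^(-33) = (0 4 7 9 17 14 8 2 1 3 6 15 10 11)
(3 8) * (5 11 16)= [0, 1, 2, 8, 4, 11, 6, 7, 3, 9, 10, 16, 12, 13, 14, 15, 5]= (3 8)(5 11 16)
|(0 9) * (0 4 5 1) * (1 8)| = |(0 9 4 5 8 1)| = 6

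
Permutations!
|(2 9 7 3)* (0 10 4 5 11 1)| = |(0 10 4 5 11 1)(2 9 7 3)| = 12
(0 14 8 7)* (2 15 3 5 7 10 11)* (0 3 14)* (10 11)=(2 15 14 8 11)(3 5 7)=[0, 1, 15, 5, 4, 7, 6, 3, 11, 9, 10, 2, 12, 13, 8, 14]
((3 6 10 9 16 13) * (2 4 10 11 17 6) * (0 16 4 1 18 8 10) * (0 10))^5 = (0 1 13 8 2 16 18 3)(4 9 10)(6 17 11)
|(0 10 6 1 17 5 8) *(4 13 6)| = |(0 10 4 13 6 1 17 5 8)| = 9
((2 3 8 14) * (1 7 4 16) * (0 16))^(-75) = (16)(2 3 8 14)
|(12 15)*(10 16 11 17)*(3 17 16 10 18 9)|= |(3 17 18 9)(11 16)(12 15)|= 4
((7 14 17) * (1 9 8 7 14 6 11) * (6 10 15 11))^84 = (17)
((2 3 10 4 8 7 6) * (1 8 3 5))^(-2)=((1 8 7 6 2 5)(3 10 4))^(-2)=(1 2 7)(3 10 4)(5 6 8)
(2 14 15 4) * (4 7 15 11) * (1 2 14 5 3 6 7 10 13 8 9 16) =[0, 2, 5, 6, 14, 3, 7, 15, 9, 16, 13, 4, 12, 8, 11, 10, 1] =(1 2 5 3 6 7 15 10 13 8 9 16)(4 14 11)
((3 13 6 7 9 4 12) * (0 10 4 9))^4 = ((0 10 4 12 3 13 6 7))^4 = (0 3)(4 6)(7 12)(10 13)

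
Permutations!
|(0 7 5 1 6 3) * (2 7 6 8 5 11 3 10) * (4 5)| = 28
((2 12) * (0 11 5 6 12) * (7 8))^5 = ((0 11 5 6 12 2)(7 8))^5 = (0 2 12 6 5 11)(7 8)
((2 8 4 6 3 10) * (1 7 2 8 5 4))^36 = (10)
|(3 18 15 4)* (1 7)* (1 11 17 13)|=20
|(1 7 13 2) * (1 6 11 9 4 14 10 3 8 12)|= |(1 7 13 2 6 11 9 4 14 10 3 8 12)|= 13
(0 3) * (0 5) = (0 3 5) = [3, 1, 2, 5, 4, 0]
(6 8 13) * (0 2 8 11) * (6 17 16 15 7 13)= [2, 1, 8, 3, 4, 5, 11, 13, 6, 9, 10, 0, 12, 17, 14, 7, 15, 16]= (0 2 8 6 11)(7 13 17 16 15)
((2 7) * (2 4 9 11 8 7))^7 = ((4 9 11 8 7))^7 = (4 11 7 9 8)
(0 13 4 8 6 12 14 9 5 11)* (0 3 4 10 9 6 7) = (0 13 10 9 5 11 3 4 8 7)(6 12 14) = [13, 1, 2, 4, 8, 11, 12, 0, 7, 5, 9, 3, 14, 10, 6]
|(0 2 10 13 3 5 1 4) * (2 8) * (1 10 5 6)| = |(0 8 2 5 10 13 3 6 1 4)| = 10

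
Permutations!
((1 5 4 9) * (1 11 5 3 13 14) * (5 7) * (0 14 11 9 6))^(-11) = (0 6 4 5 7 11 13 3 1 14)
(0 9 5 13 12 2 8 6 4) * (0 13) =[9, 1, 8, 3, 13, 0, 4, 7, 6, 5, 10, 11, 2, 12] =(0 9 5)(2 8 6 4 13 12)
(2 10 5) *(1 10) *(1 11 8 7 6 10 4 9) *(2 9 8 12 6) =[0, 4, 11, 3, 8, 9, 10, 2, 7, 1, 5, 12, 6] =(1 4 8 7 2 11 12 6 10 5 9)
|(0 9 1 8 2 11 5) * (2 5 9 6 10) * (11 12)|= 10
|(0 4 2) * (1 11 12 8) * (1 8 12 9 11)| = 6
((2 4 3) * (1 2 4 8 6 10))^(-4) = ((1 2 8 6 10)(3 4))^(-4) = (1 2 8 6 10)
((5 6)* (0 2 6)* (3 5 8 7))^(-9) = (0 3 8 2 5 7 6)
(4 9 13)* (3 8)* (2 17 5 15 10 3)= (2 17 5 15 10 3 8)(4 9 13)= [0, 1, 17, 8, 9, 15, 6, 7, 2, 13, 3, 11, 12, 4, 14, 10, 16, 5]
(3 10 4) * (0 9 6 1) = (0 9 6 1)(3 10 4) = [9, 0, 2, 10, 3, 5, 1, 7, 8, 6, 4]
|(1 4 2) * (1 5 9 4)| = |(2 5 9 4)| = 4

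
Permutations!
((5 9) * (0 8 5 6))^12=((0 8 5 9 6))^12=(0 5 6 8 9)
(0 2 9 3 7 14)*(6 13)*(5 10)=(0 2 9 3 7 14)(5 10)(6 13)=[2, 1, 9, 7, 4, 10, 13, 14, 8, 3, 5, 11, 12, 6, 0]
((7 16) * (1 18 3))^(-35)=(1 18 3)(7 16)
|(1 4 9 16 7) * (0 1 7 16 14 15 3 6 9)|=15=|(16)(0 1 4)(3 6 9 14 15)|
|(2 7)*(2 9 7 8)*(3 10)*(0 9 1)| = |(0 9 7 1)(2 8)(3 10)| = 4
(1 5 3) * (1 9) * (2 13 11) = (1 5 3 9)(2 13 11) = [0, 5, 13, 9, 4, 3, 6, 7, 8, 1, 10, 2, 12, 11]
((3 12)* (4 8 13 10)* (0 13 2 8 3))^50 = (0 10 3)(4 12 13)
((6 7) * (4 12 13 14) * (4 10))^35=(14)(6 7)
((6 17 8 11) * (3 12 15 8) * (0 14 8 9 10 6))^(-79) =(0 14 8 11)(3 6 9 12 17 10 15)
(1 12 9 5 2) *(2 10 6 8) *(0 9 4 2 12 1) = (0 9 5 10 6 8 12 4 2) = [9, 1, 0, 3, 2, 10, 8, 7, 12, 5, 6, 11, 4]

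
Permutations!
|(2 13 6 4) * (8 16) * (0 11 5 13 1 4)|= |(0 11 5 13 6)(1 4 2)(8 16)|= 30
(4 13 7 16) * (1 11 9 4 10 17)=(1 11 9 4 13 7 16 10 17)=[0, 11, 2, 3, 13, 5, 6, 16, 8, 4, 17, 9, 12, 7, 14, 15, 10, 1]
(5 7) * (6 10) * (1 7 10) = (1 7 5 10 6) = [0, 7, 2, 3, 4, 10, 1, 5, 8, 9, 6]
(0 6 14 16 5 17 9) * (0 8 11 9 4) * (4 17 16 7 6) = [4, 1, 2, 3, 0, 16, 14, 6, 11, 8, 10, 9, 12, 13, 7, 15, 5, 17] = (17)(0 4)(5 16)(6 14 7)(8 11 9)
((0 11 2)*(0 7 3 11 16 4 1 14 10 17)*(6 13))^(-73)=((0 16 4 1 14 10 17)(2 7 3 11)(6 13))^(-73)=(0 14 16 10 4 17 1)(2 11 3 7)(6 13)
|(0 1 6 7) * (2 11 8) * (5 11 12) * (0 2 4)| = 10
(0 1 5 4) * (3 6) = (0 1 5 4)(3 6) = [1, 5, 2, 6, 0, 4, 3]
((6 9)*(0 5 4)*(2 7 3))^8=(9)(0 4 5)(2 3 7)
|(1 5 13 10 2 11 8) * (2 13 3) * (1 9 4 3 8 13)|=10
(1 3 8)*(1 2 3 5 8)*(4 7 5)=(1 4 7 5 8 2 3)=[0, 4, 3, 1, 7, 8, 6, 5, 2]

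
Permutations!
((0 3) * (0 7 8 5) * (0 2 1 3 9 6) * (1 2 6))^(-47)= (0 9 1 3 7 8 5 6)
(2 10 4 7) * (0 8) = [8, 1, 10, 3, 7, 5, 6, 2, 0, 9, 4] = (0 8)(2 10 4 7)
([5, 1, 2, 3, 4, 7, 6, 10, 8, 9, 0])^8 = (10)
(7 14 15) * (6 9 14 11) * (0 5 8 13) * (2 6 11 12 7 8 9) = (0 5 9 14 15 8 13)(2 6)(7 12) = [5, 1, 6, 3, 4, 9, 2, 12, 13, 14, 10, 11, 7, 0, 15, 8]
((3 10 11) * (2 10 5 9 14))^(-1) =((2 10 11 3 5 9 14))^(-1) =(2 14 9 5 3 11 10)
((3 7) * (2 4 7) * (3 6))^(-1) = (2 3 6 7 4)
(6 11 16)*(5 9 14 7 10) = [0, 1, 2, 3, 4, 9, 11, 10, 8, 14, 5, 16, 12, 13, 7, 15, 6] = (5 9 14 7 10)(6 11 16)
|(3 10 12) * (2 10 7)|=|(2 10 12 3 7)|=5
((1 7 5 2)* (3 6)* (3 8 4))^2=((1 7 5 2)(3 6 8 4))^2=(1 5)(2 7)(3 8)(4 6)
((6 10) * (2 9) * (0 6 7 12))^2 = (0 10 12 6 7)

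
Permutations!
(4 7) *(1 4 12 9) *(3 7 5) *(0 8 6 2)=(0 8 6 2)(1 4 5 3 7 12 9)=[8, 4, 0, 7, 5, 3, 2, 12, 6, 1, 10, 11, 9]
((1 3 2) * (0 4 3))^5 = (4)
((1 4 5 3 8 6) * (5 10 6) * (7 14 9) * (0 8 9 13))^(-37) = (0 3 14 8 9 13 5 7)(1 6 10 4)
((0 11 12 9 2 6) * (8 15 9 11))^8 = ((0 8 15 9 2 6)(11 12))^8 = (0 15 2)(6 8 9)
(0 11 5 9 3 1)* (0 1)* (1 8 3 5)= (0 11 1 8 3)(5 9)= [11, 8, 2, 0, 4, 9, 6, 7, 3, 5, 10, 1]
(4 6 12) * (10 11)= (4 6 12)(10 11)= [0, 1, 2, 3, 6, 5, 12, 7, 8, 9, 11, 10, 4]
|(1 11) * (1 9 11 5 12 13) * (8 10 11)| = |(1 5 12 13)(8 10 11 9)| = 4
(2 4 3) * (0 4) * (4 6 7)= [6, 1, 0, 2, 3, 5, 7, 4]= (0 6 7 4 3 2)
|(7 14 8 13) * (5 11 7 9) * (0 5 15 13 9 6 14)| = 12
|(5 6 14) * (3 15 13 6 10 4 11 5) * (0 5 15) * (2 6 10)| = 30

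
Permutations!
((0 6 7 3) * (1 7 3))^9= (1 7)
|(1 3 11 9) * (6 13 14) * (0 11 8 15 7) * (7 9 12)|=|(0 11 12 7)(1 3 8 15 9)(6 13 14)|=60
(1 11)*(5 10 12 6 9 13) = [0, 11, 2, 3, 4, 10, 9, 7, 8, 13, 12, 1, 6, 5] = (1 11)(5 10 12 6 9 13)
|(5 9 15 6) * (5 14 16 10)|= 7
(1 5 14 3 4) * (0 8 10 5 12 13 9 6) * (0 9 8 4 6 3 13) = (0 4 1 12)(3 6 9)(5 14 13 8 10) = [4, 12, 2, 6, 1, 14, 9, 7, 10, 3, 5, 11, 0, 8, 13]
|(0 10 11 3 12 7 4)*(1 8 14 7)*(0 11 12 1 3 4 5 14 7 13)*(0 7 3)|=12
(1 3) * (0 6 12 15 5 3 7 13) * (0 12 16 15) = [6, 7, 2, 1, 4, 3, 16, 13, 8, 9, 10, 11, 0, 12, 14, 5, 15] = (0 6 16 15 5 3 1 7 13 12)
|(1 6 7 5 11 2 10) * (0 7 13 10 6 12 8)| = 11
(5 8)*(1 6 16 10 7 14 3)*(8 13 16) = (1 6 8 5 13 16 10 7 14 3) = [0, 6, 2, 1, 4, 13, 8, 14, 5, 9, 7, 11, 12, 16, 3, 15, 10]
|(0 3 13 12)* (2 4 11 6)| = 4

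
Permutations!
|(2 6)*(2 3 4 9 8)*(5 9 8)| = |(2 6 3 4 8)(5 9)| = 10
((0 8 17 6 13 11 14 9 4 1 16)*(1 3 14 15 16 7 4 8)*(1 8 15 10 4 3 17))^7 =((0 8 1 7 3 14 9 15 16)(4 17 6 13 11 10))^7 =(0 15 14 7 8 16 9 3 1)(4 17 6 13 11 10)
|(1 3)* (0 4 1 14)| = 5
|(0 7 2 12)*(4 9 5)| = |(0 7 2 12)(4 9 5)| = 12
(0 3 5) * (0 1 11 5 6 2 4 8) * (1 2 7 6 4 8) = (0 3 4 1 11 5 2 8)(6 7) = [3, 11, 8, 4, 1, 2, 7, 6, 0, 9, 10, 5]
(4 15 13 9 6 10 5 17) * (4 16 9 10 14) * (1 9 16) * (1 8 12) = (1 9 6 14 4 15 13 10 5 17 8 12) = [0, 9, 2, 3, 15, 17, 14, 7, 12, 6, 5, 11, 1, 10, 4, 13, 16, 8]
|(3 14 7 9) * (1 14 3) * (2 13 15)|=12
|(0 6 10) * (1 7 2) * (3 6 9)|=|(0 9 3 6 10)(1 7 2)|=15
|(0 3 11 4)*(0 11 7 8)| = 4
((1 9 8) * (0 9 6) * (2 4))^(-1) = ((0 9 8 1 6)(2 4))^(-1) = (0 6 1 8 9)(2 4)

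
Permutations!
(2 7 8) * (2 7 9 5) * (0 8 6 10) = [8, 1, 9, 3, 4, 2, 10, 6, 7, 5, 0] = (0 8 7 6 10)(2 9 5)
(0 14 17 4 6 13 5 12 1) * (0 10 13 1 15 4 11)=(0 14 17 11)(1 10 13 5 12 15 4 6)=[14, 10, 2, 3, 6, 12, 1, 7, 8, 9, 13, 0, 15, 5, 17, 4, 16, 11]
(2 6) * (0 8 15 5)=(0 8 15 5)(2 6)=[8, 1, 6, 3, 4, 0, 2, 7, 15, 9, 10, 11, 12, 13, 14, 5]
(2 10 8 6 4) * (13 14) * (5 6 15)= (2 10 8 15 5 6 4)(13 14)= [0, 1, 10, 3, 2, 6, 4, 7, 15, 9, 8, 11, 12, 14, 13, 5]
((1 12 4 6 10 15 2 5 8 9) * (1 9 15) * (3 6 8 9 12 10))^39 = ((1 10)(2 5 9 12 4 8 15)(3 6))^39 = (1 10)(2 4 5 8 9 15 12)(3 6)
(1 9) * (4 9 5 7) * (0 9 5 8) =(0 9 1 8)(4 5 7) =[9, 8, 2, 3, 5, 7, 6, 4, 0, 1]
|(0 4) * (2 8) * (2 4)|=4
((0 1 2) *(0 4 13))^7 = ((0 1 2 4 13))^7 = (0 2 13 1 4)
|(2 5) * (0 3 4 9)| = 4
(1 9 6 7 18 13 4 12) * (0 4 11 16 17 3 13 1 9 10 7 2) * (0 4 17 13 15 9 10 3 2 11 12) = (0 17 2 4)(1 3 15 9 6 11 16 13 12 10 7 18) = [17, 3, 4, 15, 0, 5, 11, 18, 8, 6, 7, 16, 10, 12, 14, 9, 13, 2, 1]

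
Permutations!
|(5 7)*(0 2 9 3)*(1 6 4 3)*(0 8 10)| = 18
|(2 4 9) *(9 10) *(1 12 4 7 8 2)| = |(1 12 4 10 9)(2 7 8)| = 15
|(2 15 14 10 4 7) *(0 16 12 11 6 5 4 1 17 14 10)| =14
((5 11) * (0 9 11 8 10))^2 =(0 11 8)(5 10 9)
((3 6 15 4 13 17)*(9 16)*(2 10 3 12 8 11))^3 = ((2 10 3 6 15 4 13 17 12 8 11)(9 16))^3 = (2 6 13 8 10 15 17 11 3 4 12)(9 16)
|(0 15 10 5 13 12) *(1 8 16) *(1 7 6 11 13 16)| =10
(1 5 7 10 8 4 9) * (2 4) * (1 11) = (1 5 7 10 8 2 4 9 11) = [0, 5, 4, 3, 9, 7, 6, 10, 2, 11, 8, 1]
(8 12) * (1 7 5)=(1 7 5)(8 12)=[0, 7, 2, 3, 4, 1, 6, 5, 12, 9, 10, 11, 8]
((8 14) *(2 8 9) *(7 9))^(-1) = ((2 8 14 7 9))^(-1) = (2 9 7 14 8)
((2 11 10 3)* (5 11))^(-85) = ((2 5 11 10 3))^(-85) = (11)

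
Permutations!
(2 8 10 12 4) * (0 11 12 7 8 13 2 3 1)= [11, 0, 13, 1, 3, 5, 6, 8, 10, 9, 7, 12, 4, 2]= (0 11 12 4 3 1)(2 13)(7 8 10)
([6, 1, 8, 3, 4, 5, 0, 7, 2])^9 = (0 6)(2 8)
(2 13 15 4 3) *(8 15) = (2 13 8 15 4 3) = [0, 1, 13, 2, 3, 5, 6, 7, 15, 9, 10, 11, 12, 8, 14, 4]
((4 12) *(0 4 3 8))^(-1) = ((0 4 12 3 8))^(-1) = (0 8 3 12 4)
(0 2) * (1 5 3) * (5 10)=[2, 10, 0, 1, 4, 3, 6, 7, 8, 9, 5]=(0 2)(1 10 5 3)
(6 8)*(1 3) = (1 3)(6 8) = [0, 3, 2, 1, 4, 5, 8, 7, 6]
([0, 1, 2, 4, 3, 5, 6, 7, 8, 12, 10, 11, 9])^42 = (12)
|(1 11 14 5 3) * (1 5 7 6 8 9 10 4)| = 18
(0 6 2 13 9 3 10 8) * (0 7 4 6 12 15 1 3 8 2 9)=(0 12 15 1 3 10 2 13)(4 6 9 8 7)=[12, 3, 13, 10, 6, 5, 9, 4, 7, 8, 2, 11, 15, 0, 14, 1]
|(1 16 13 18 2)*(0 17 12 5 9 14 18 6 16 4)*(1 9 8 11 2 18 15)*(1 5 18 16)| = 63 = |(0 17 12 18 16 13 6 1 4)(2 9 14 15 5 8 11)|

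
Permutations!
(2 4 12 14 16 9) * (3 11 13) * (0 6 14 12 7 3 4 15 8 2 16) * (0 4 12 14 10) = (0 6 10)(2 15 8)(3 11 13 12 14 4 7)(9 16) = [6, 1, 15, 11, 7, 5, 10, 3, 2, 16, 0, 13, 14, 12, 4, 8, 9]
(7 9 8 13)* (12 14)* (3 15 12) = [0, 1, 2, 15, 4, 5, 6, 9, 13, 8, 10, 11, 14, 7, 3, 12] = (3 15 12 14)(7 9 8 13)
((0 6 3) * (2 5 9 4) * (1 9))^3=(1 2 9 5 4)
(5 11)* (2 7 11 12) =(2 7 11 5 12) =[0, 1, 7, 3, 4, 12, 6, 11, 8, 9, 10, 5, 2]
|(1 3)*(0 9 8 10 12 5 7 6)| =|(0 9 8 10 12 5 7 6)(1 3)| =8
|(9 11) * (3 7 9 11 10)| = 4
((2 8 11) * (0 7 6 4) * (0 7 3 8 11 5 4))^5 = ((0 3 8 5 4 7 6)(2 11))^5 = (0 7 5 3 6 4 8)(2 11)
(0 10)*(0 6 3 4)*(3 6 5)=(0 10 5 3 4)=[10, 1, 2, 4, 0, 3, 6, 7, 8, 9, 5]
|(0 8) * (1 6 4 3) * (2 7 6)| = 6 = |(0 8)(1 2 7 6 4 3)|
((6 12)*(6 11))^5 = ((6 12 11))^5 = (6 11 12)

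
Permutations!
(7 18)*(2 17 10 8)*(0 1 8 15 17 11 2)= (0 1 8)(2 11)(7 18)(10 15 17)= [1, 8, 11, 3, 4, 5, 6, 18, 0, 9, 15, 2, 12, 13, 14, 17, 16, 10, 7]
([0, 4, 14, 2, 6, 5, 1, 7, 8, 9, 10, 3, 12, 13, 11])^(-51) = (2 14 11 3)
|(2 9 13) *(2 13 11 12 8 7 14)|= 7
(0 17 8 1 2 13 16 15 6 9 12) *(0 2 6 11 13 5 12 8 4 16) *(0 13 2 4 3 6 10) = (0 17 3 6 9 8 1 10)(2 5 12 4 16 15 11) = [17, 10, 5, 6, 16, 12, 9, 7, 1, 8, 0, 2, 4, 13, 14, 11, 15, 3]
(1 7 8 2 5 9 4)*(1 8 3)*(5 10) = (1 7 3)(2 10 5 9 4 8) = [0, 7, 10, 1, 8, 9, 6, 3, 2, 4, 5]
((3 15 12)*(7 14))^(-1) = ((3 15 12)(7 14))^(-1) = (3 12 15)(7 14)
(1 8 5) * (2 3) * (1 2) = (1 8 5 2 3) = [0, 8, 3, 1, 4, 2, 6, 7, 5]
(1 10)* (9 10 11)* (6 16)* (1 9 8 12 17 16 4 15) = (1 11 8 12 17 16 6 4 15)(9 10) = [0, 11, 2, 3, 15, 5, 4, 7, 12, 10, 9, 8, 17, 13, 14, 1, 6, 16]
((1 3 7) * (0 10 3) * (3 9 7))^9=((0 10 9 7 1))^9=(0 1 7 9 10)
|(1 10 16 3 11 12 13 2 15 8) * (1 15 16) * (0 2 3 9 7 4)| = 12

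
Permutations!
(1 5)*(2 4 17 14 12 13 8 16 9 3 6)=(1 5)(2 4 17 14 12 13 8 16 9 3 6)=[0, 5, 4, 6, 17, 1, 2, 7, 16, 3, 10, 11, 13, 8, 12, 15, 9, 14]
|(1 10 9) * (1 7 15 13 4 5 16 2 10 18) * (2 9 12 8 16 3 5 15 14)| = |(1 18)(2 10 12 8 16 9 7 14)(3 5)(4 15 13)| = 24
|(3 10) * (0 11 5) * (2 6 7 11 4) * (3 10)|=7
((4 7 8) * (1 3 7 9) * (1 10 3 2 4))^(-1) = ((1 2 4 9 10 3 7 8))^(-1) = (1 8 7 3 10 9 4 2)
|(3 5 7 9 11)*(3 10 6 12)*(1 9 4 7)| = |(1 9 11 10 6 12 3 5)(4 7)| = 8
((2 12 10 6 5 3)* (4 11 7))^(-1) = (2 3 5 6 10 12)(4 7 11)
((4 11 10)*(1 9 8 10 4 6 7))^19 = (1 9 8 10 6 7)(4 11)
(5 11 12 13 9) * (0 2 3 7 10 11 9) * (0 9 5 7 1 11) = (0 2 3 1 11 12 13 9 7 10) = [2, 11, 3, 1, 4, 5, 6, 10, 8, 7, 0, 12, 13, 9]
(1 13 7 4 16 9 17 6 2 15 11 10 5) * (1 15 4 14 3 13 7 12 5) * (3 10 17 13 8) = (1 7 14 10)(2 4 16 9 13 12 5 15 11 17 6)(3 8) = [0, 7, 4, 8, 16, 15, 2, 14, 3, 13, 1, 17, 5, 12, 10, 11, 9, 6]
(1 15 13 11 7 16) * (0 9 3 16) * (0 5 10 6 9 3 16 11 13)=[3, 15, 2, 11, 4, 10, 9, 5, 8, 16, 6, 7, 12, 13, 14, 0, 1]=(0 3 11 7 5 10 6 9 16 1 15)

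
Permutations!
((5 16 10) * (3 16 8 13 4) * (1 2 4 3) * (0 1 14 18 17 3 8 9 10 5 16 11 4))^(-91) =(0 2 1)(3 17 18 14 4 11)(5 9 10 16)(8 13)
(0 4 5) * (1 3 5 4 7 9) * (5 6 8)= (0 7 9 1 3 6 8 5)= [7, 3, 2, 6, 4, 0, 8, 9, 5, 1]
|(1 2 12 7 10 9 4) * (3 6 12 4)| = 6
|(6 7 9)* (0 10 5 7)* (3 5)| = 7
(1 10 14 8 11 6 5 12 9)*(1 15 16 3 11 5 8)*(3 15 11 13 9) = (1 10 14)(3 13 9 11 6 8 5 12)(15 16) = [0, 10, 2, 13, 4, 12, 8, 7, 5, 11, 14, 6, 3, 9, 1, 16, 15]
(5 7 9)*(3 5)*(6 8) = [0, 1, 2, 5, 4, 7, 8, 9, 6, 3] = (3 5 7 9)(6 8)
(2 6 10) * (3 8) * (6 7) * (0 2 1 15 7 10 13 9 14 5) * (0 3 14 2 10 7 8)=(0 10 1 15 8 14 5 3)(2 7 6 13 9)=[10, 15, 7, 0, 4, 3, 13, 6, 14, 2, 1, 11, 12, 9, 5, 8]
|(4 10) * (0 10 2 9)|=|(0 10 4 2 9)|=5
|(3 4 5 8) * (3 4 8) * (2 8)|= 5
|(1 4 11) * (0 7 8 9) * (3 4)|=4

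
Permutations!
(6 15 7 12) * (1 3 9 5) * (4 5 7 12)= (1 3 9 7 4 5)(6 15 12)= [0, 3, 2, 9, 5, 1, 15, 4, 8, 7, 10, 11, 6, 13, 14, 12]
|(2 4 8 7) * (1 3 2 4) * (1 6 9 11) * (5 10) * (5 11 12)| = |(1 3 2 6 9 12 5 10 11)(4 8 7)| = 9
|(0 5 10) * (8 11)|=6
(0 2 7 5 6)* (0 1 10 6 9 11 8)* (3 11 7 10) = (0 2 10 6 1 3 11 8)(5 9 7) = [2, 3, 10, 11, 4, 9, 1, 5, 0, 7, 6, 8]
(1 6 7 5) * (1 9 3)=(1 6 7 5 9 3)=[0, 6, 2, 1, 4, 9, 7, 5, 8, 3]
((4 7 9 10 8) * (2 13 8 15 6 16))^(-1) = ((2 13 8 4 7 9 10 15 6 16))^(-1) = (2 16 6 15 10 9 7 4 8 13)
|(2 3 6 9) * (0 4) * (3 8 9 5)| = 6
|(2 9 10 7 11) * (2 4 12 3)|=8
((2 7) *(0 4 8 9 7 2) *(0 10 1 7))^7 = (0 9 8 4)(1 7 10)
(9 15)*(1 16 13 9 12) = (1 16 13 9 15 12) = [0, 16, 2, 3, 4, 5, 6, 7, 8, 15, 10, 11, 1, 9, 14, 12, 13]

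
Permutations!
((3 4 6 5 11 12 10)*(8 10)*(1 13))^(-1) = (1 13)(3 10 8 12 11 5 6 4)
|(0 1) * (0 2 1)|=2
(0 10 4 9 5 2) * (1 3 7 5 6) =(0 10 4 9 6 1 3 7 5 2) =[10, 3, 0, 7, 9, 2, 1, 5, 8, 6, 4]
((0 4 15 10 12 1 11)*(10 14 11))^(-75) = (15)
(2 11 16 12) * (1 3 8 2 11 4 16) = [0, 3, 4, 8, 16, 5, 6, 7, 2, 9, 10, 1, 11, 13, 14, 15, 12] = (1 3 8 2 4 16 12 11)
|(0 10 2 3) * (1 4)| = |(0 10 2 3)(1 4)| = 4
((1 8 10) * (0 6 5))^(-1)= ((0 6 5)(1 8 10))^(-1)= (0 5 6)(1 10 8)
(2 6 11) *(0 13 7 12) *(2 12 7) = (0 13 2 6 11 12) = [13, 1, 6, 3, 4, 5, 11, 7, 8, 9, 10, 12, 0, 2]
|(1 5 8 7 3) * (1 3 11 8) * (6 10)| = 6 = |(1 5)(6 10)(7 11 8)|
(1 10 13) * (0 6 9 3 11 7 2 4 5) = (0 6 9 3 11 7 2 4 5)(1 10 13) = [6, 10, 4, 11, 5, 0, 9, 2, 8, 3, 13, 7, 12, 1]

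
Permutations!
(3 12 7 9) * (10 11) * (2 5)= [0, 1, 5, 12, 4, 2, 6, 9, 8, 3, 11, 10, 7]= (2 5)(3 12 7 9)(10 11)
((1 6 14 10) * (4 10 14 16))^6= (1 6 16 4 10)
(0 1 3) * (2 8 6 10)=(0 1 3)(2 8 6 10)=[1, 3, 8, 0, 4, 5, 10, 7, 6, 9, 2]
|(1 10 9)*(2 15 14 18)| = 12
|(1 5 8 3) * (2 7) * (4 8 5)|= |(1 4 8 3)(2 7)|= 4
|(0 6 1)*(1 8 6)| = 2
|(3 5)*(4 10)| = |(3 5)(4 10)| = 2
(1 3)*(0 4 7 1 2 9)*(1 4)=(0 1 3 2 9)(4 7)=[1, 3, 9, 2, 7, 5, 6, 4, 8, 0]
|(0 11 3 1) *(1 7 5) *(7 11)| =|(0 7 5 1)(3 11)| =4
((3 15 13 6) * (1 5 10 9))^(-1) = (1 9 10 5)(3 6 13 15)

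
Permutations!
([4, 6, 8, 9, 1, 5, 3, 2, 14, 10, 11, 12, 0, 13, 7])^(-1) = [12, 4, 7, 6, 0, 5, 1, 14, 2, 3, 9, 10, 11, 13, 8]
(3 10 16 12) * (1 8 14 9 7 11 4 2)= [0, 8, 1, 10, 2, 5, 6, 11, 14, 7, 16, 4, 3, 13, 9, 15, 12]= (1 8 14 9 7 11 4 2)(3 10 16 12)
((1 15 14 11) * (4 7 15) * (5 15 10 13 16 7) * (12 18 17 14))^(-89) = ((1 4 5 15 12 18 17 14 11)(7 10 13 16))^(-89) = (1 4 5 15 12 18 17 14 11)(7 16 13 10)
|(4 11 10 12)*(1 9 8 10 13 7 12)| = 20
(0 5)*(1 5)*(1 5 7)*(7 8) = (0 5)(1 8 7) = [5, 8, 2, 3, 4, 0, 6, 1, 7]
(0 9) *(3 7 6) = [9, 1, 2, 7, 4, 5, 3, 6, 8, 0] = (0 9)(3 7 6)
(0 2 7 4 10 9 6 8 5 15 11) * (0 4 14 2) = (2 7 14)(4 10 9 6 8 5 15 11) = [0, 1, 7, 3, 10, 15, 8, 14, 5, 6, 9, 4, 12, 13, 2, 11]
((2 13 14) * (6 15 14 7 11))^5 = ((2 13 7 11 6 15 14))^5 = (2 15 11 13 14 6 7)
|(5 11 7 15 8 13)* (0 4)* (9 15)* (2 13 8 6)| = |(0 4)(2 13 5 11 7 9 15 6)| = 8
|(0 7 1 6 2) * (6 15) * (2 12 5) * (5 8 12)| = 14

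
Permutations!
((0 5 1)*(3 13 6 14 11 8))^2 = ((0 5 1)(3 13 6 14 11 8))^2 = (0 1 5)(3 6 11)(8 13 14)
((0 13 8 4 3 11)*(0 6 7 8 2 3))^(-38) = (0 8 6 3 13 4 7 11 2)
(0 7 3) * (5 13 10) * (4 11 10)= (0 7 3)(4 11 10 5 13)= [7, 1, 2, 0, 11, 13, 6, 3, 8, 9, 5, 10, 12, 4]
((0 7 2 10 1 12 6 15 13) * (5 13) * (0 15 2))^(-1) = (0 7)(1 10 2 6 12)(5 15 13)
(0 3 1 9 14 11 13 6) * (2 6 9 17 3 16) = (0 16 2 6)(1 17 3)(9 14 11 13) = [16, 17, 6, 1, 4, 5, 0, 7, 8, 14, 10, 13, 12, 9, 11, 15, 2, 3]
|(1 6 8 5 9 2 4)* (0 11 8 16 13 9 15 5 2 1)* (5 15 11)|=30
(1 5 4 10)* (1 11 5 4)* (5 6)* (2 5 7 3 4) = (1 2 5)(3 4 10 11 6 7) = [0, 2, 5, 4, 10, 1, 7, 3, 8, 9, 11, 6]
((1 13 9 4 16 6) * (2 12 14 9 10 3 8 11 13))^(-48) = ((1 2 12 14 9 4 16 6)(3 8 11 13 10))^(-48) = (16)(3 11 10 8 13)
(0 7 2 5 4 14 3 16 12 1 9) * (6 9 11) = (0 7 2 5 4 14 3 16 12 1 11 6 9) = [7, 11, 5, 16, 14, 4, 9, 2, 8, 0, 10, 6, 1, 13, 3, 15, 12]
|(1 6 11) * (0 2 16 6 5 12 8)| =|(0 2 16 6 11 1 5 12 8)| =9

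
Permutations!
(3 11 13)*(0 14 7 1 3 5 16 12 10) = [14, 3, 2, 11, 4, 16, 6, 1, 8, 9, 0, 13, 10, 5, 7, 15, 12] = (0 14 7 1 3 11 13 5 16 12 10)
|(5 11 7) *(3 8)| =6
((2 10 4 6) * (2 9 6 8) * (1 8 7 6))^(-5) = ((1 8 2 10 4 7 6 9))^(-5) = (1 10 6 8 4 9 2 7)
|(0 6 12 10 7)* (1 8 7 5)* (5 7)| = |(0 6 12 10 7)(1 8 5)| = 15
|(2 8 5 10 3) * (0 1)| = 10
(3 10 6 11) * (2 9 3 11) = (11)(2 9 3 10 6) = [0, 1, 9, 10, 4, 5, 2, 7, 8, 3, 6, 11]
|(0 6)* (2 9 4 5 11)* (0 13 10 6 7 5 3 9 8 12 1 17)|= 9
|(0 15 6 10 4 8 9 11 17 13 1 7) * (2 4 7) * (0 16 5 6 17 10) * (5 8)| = 18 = |(0 15 17 13 1 2 4 5 6)(7 16 8 9 11 10)|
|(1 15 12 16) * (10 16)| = 5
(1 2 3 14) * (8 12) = (1 2 3 14)(8 12) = [0, 2, 3, 14, 4, 5, 6, 7, 12, 9, 10, 11, 8, 13, 1]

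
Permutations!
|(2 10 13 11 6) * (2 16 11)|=|(2 10 13)(6 16 11)|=3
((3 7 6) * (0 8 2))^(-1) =((0 8 2)(3 7 6))^(-1) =(0 2 8)(3 6 7)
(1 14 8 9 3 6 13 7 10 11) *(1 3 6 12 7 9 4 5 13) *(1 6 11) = (1 14 8 4 5 13 9 11 3 12 7 10) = [0, 14, 2, 12, 5, 13, 6, 10, 4, 11, 1, 3, 7, 9, 8]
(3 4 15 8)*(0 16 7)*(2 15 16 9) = (0 9 2 15 8 3 4 16 7) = [9, 1, 15, 4, 16, 5, 6, 0, 3, 2, 10, 11, 12, 13, 14, 8, 7]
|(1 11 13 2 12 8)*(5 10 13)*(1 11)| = |(2 12 8 11 5 10 13)| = 7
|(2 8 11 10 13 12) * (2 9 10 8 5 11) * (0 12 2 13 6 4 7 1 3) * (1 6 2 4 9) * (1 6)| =|(0 12 6 9 10 2 5 11 8 13 4 7 1 3)| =14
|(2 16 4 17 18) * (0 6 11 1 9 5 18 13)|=|(0 6 11 1 9 5 18 2 16 4 17 13)|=12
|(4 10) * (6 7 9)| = |(4 10)(6 7 9)| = 6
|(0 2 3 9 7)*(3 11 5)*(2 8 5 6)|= |(0 8 5 3 9 7)(2 11 6)|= 6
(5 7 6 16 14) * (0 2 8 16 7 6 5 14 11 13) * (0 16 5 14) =[2, 1, 8, 3, 4, 6, 7, 14, 5, 9, 10, 13, 12, 16, 0, 15, 11] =(0 2 8 5 6 7 14)(11 13 16)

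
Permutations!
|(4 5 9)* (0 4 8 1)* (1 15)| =|(0 4 5 9 8 15 1)| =7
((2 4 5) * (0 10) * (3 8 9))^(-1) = (0 10)(2 5 4)(3 9 8)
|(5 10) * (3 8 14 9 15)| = 10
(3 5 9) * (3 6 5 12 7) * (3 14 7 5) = [0, 1, 2, 12, 4, 9, 3, 14, 8, 6, 10, 11, 5, 13, 7] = (3 12 5 9 6)(7 14)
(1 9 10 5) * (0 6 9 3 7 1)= [6, 3, 2, 7, 4, 0, 9, 1, 8, 10, 5]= (0 6 9 10 5)(1 3 7)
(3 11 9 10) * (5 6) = (3 11 9 10)(5 6) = [0, 1, 2, 11, 4, 6, 5, 7, 8, 10, 3, 9]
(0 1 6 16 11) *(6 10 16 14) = (0 1 10 16 11)(6 14) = [1, 10, 2, 3, 4, 5, 14, 7, 8, 9, 16, 0, 12, 13, 6, 15, 11]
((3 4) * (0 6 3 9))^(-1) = ((0 6 3 4 9))^(-1) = (0 9 4 3 6)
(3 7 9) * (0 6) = (0 6)(3 7 9) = [6, 1, 2, 7, 4, 5, 0, 9, 8, 3]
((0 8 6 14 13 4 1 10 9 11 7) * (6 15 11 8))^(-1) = ((0 6 14 13 4 1 10 9 8 15 11 7))^(-1) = (0 7 11 15 8 9 10 1 4 13 14 6)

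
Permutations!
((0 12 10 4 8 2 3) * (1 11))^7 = ((0 12 10 4 8 2 3)(1 11))^7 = (12)(1 11)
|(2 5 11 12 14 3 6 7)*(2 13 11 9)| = |(2 5 9)(3 6 7 13 11 12 14)| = 21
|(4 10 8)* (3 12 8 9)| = 6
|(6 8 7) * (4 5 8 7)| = |(4 5 8)(6 7)| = 6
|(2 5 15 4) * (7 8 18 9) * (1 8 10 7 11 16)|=|(1 8 18 9 11 16)(2 5 15 4)(7 10)|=12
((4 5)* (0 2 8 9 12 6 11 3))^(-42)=(0 11 12 8)(2 3 6 9)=((0 2 8 9 12 6 11 3)(4 5))^(-42)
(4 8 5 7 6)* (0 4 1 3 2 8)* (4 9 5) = (0 9 5 7 6 1 3 2 8 4) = [9, 3, 8, 2, 0, 7, 1, 6, 4, 5]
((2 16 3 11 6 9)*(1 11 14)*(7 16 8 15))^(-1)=((1 11 6 9 2 8 15 7 16 3 14))^(-1)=(1 14 3 16 7 15 8 2 9 6 11)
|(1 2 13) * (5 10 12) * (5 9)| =|(1 2 13)(5 10 12 9)| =12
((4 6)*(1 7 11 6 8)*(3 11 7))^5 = (1 8 4 6 11 3) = ((1 3 11 6 4 8))^5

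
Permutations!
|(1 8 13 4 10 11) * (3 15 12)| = 6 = |(1 8 13 4 10 11)(3 15 12)|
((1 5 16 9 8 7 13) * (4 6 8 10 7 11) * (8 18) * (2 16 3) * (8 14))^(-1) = ((1 5 3 2 16 9 10 7 13)(4 6 18 14 8 11))^(-1) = (1 13 7 10 9 16 2 3 5)(4 11 8 14 18 6)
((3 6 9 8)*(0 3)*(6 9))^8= (9)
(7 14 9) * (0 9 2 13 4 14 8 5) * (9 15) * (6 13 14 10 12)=(0 15 9 7 8 5)(2 14)(4 10 12 6 13)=[15, 1, 14, 3, 10, 0, 13, 8, 5, 7, 12, 11, 6, 4, 2, 9]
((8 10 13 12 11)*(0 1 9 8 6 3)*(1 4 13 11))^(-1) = ((0 4 13 12 1 9 8 10 11 6 3))^(-1) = (0 3 6 11 10 8 9 1 12 13 4)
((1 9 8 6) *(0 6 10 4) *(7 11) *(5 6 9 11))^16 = (0 9 8 10 4)(1 11 7 5 6)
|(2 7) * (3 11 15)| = 6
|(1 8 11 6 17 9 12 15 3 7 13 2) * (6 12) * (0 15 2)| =|(0 15 3 7 13)(1 8 11 12 2)(6 17 9)| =15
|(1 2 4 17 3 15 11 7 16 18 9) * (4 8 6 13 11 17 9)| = 33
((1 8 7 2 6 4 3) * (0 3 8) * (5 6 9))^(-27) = (2 9 5 6 4 8 7)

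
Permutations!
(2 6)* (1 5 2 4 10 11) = (1 5 2 6 4 10 11) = [0, 5, 6, 3, 10, 2, 4, 7, 8, 9, 11, 1]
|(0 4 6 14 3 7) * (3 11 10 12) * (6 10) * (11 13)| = 12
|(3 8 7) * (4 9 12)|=|(3 8 7)(4 9 12)|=3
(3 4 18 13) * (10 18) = (3 4 10 18 13) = [0, 1, 2, 4, 10, 5, 6, 7, 8, 9, 18, 11, 12, 3, 14, 15, 16, 17, 13]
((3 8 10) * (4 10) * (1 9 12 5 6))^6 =((1 9 12 5 6)(3 8 4 10))^6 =(1 9 12 5 6)(3 4)(8 10)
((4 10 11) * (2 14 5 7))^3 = (2 7 5 14)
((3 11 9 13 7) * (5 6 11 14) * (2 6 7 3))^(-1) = ((2 6 11 9 13 3 14 5 7))^(-1) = (2 7 5 14 3 13 9 11 6)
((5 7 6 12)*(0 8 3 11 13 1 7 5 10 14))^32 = ((0 8 3 11 13 1 7 6 12 10 14))^32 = (0 14 10 12 6 7 1 13 11 3 8)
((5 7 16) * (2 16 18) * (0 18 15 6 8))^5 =(0 7 18 15 2 6 16 8 5)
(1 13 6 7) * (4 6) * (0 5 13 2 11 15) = [5, 2, 11, 3, 6, 13, 7, 1, 8, 9, 10, 15, 12, 4, 14, 0] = (0 5 13 4 6 7 1 2 11 15)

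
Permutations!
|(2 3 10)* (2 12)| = 4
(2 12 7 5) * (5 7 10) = (2 12 10 5) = [0, 1, 12, 3, 4, 2, 6, 7, 8, 9, 5, 11, 10]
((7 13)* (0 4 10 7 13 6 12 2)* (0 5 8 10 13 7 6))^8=((0 4 13 7)(2 5 8 10 6 12))^8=(13)(2 8 6)(5 10 12)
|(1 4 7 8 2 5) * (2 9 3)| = 8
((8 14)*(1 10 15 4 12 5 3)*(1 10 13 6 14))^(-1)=(1 8 14 6 13)(3 5 12 4 15 10)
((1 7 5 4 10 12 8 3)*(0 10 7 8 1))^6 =(12)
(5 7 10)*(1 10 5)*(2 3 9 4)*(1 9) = (1 10 9 4 2 3)(5 7) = [0, 10, 3, 1, 2, 7, 6, 5, 8, 4, 9]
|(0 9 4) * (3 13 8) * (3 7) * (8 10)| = |(0 9 4)(3 13 10 8 7)| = 15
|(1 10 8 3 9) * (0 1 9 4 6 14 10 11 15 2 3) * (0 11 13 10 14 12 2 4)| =|(0 1 13 10 8 11 15 4 6 12 2 3)| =12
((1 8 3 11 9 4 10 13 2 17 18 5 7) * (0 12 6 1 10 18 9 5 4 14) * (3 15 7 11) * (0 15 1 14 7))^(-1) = (0 15 14 6 12)(1 8)(2 13 10 7 9 17)(4 18)(5 11)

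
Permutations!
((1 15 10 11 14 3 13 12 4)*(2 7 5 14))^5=((1 15 10 11 2 7 5 14 3 13 12 4))^5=(1 7 12 11 3 15 5 4 2 13 10 14)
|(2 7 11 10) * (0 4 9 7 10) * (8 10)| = |(0 4 9 7 11)(2 8 10)| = 15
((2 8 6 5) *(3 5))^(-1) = (2 5 3 6 8)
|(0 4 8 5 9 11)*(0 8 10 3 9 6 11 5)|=|(0 4 10 3 9 5 6 11 8)|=9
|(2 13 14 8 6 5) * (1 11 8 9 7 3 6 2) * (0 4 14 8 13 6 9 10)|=|(0 4 14 10)(1 11 13 8 2 6 5)(3 9 7)|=84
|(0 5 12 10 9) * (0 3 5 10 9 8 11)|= |(0 10 8 11)(3 5 12 9)|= 4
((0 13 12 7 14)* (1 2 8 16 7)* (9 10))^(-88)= (0 12 2 16 14 13 1 8 7)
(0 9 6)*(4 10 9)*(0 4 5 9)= (0 5 9 6 4 10)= [5, 1, 2, 3, 10, 9, 4, 7, 8, 6, 0]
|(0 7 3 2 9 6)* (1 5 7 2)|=|(0 2 9 6)(1 5 7 3)|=4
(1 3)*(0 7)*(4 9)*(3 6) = (0 7)(1 6 3)(4 9) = [7, 6, 2, 1, 9, 5, 3, 0, 8, 4]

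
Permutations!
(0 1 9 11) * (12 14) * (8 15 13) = (0 1 9 11)(8 15 13)(12 14) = [1, 9, 2, 3, 4, 5, 6, 7, 15, 11, 10, 0, 14, 8, 12, 13]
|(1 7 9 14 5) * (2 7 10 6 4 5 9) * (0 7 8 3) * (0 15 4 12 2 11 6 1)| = |(0 7 11 6 12 2 8 3 15 4 5)(1 10)(9 14)| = 22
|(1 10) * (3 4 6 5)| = 4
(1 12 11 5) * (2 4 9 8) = (1 12 11 5)(2 4 9 8) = [0, 12, 4, 3, 9, 1, 6, 7, 2, 8, 10, 5, 11]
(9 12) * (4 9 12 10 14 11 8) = [0, 1, 2, 3, 9, 5, 6, 7, 4, 10, 14, 8, 12, 13, 11] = (4 9 10 14 11 8)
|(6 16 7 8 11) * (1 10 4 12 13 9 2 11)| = 12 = |(1 10 4 12 13 9 2 11 6 16 7 8)|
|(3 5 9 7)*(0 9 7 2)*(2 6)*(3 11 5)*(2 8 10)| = 6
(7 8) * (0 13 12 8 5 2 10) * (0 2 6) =(0 13 12 8 7 5 6)(2 10) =[13, 1, 10, 3, 4, 6, 0, 5, 7, 9, 2, 11, 8, 12]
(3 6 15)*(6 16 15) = (3 16 15) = [0, 1, 2, 16, 4, 5, 6, 7, 8, 9, 10, 11, 12, 13, 14, 3, 15]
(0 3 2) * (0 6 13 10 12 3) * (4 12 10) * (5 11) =(2 6 13 4 12 3)(5 11) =[0, 1, 6, 2, 12, 11, 13, 7, 8, 9, 10, 5, 3, 4]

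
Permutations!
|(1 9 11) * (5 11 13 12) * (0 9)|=|(0 9 13 12 5 11 1)|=7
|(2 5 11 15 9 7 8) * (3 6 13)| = |(2 5 11 15 9 7 8)(3 6 13)| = 21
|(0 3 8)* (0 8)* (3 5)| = 3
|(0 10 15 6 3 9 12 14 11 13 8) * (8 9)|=30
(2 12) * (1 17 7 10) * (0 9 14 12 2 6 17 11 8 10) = (0 9 14 12 6 17 7)(1 11 8 10) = [9, 11, 2, 3, 4, 5, 17, 0, 10, 14, 1, 8, 6, 13, 12, 15, 16, 7]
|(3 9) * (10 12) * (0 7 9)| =4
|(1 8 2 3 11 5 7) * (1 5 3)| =6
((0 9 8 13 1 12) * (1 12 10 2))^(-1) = ((0 9 8 13 12)(1 10 2))^(-1) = (0 12 13 8 9)(1 2 10)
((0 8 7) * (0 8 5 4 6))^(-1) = (0 6 4 5)(7 8)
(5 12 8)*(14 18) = (5 12 8)(14 18) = [0, 1, 2, 3, 4, 12, 6, 7, 5, 9, 10, 11, 8, 13, 18, 15, 16, 17, 14]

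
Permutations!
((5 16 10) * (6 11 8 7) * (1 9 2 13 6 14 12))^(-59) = ((1 9 2 13 6 11 8 7 14 12)(5 16 10))^(-59) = (1 9 2 13 6 11 8 7 14 12)(5 16 10)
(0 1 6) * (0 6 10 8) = (0 1 10 8) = [1, 10, 2, 3, 4, 5, 6, 7, 0, 9, 8]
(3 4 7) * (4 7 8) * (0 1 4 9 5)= (0 1 4 8 9 5)(3 7)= [1, 4, 2, 7, 8, 0, 6, 3, 9, 5]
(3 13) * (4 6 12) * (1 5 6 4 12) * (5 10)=(1 10 5 6)(3 13)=[0, 10, 2, 13, 4, 6, 1, 7, 8, 9, 5, 11, 12, 3]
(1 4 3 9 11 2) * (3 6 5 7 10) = (1 4 6 5 7 10 3 9 11 2) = [0, 4, 1, 9, 6, 7, 5, 10, 8, 11, 3, 2]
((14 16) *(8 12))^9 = ((8 12)(14 16))^9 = (8 12)(14 16)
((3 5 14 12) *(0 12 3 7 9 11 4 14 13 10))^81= ((0 12 7 9 11 4 14 3 5 13 10))^81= (0 11 5 12 4 13 7 14 10 9 3)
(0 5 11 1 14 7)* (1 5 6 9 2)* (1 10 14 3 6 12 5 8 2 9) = (0 12 5 11 8 2 10 14 7)(1 3 6) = [12, 3, 10, 6, 4, 11, 1, 0, 2, 9, 14, 8, 5, 13, 7]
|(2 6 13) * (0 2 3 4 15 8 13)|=|(0 2 6)(3 4 15 8 13)|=15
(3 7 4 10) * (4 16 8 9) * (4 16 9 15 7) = [0, 1, 2, 4, 10, 5, 6, 9, 15, 16, 3, 11, 12, 13, 14, 7, 8] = (3 4 10)(7 9 16 8 15)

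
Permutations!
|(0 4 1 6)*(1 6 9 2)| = |(0 4 6)(1 9 2)| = 3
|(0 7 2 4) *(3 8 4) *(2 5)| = 7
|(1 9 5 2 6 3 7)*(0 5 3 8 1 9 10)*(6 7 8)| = |(0 5 2 7 9 3 8 1 10)| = 9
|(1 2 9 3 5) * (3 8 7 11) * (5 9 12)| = 20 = |(1 2 12 5)(3 9 8 7 11)|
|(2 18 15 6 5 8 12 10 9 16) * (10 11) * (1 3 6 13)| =14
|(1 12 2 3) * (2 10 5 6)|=7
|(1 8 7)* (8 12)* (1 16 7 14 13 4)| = 6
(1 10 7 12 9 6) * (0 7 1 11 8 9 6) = (0 7 12 6 11 8 9)(1 10) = [7, 10, 2, 3, 4, 5, 11, 12, 9, 0, 1, 8, 6]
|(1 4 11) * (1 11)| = |(11)(1 4)| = 2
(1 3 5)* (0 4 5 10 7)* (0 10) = (0 4 5 1 3)(7 10) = [4, 3, 2, 0, 5, 1, 6, 10, 8, 9, 7]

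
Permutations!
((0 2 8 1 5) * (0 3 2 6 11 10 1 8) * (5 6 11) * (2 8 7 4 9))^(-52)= (0 7 6)(1 2 8)(3 10 9)(4 5 11)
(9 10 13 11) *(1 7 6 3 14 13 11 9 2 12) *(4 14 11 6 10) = (1 7 10 6 3 11 2 12)(4 14 13 9) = [0, 7, 12, 11, 14, 5, 3, 10, 8, 4, 6, 2, 1, 9, 13]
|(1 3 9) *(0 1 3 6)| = |(0 1 6)(3 9)| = 6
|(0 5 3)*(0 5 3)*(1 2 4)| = 3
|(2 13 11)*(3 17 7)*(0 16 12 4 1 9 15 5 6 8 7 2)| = 16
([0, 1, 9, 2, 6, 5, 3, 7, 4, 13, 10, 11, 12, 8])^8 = [0, 1, 9, 2, 6, 5, 3, 7, 4, 13, 10, 11, 12, 8]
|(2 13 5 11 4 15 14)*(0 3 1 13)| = |(0 3 1 13 5 11 4 15 14 2)| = 10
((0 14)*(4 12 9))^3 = (0 14)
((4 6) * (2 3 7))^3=((2 3 7)(4 6))^3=(7)(4 6)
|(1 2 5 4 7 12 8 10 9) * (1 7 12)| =|(1 2 5 4 12 8 10 9 7)| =9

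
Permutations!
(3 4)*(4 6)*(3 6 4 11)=(3 4 6 11)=[0, 1, 2, 4, 6, 5, 11, 7, 8, 9, 10, 3]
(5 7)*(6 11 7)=(5 6 11 7)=[0, 1, 2, 3, 4, 6, 11, 5, 8, 9, 10, 7]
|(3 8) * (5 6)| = 2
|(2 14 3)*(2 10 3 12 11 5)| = 10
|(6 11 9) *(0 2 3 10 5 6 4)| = 9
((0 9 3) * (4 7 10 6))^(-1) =((0 9 3)(4 7 10 6))^(-1) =(0 3 9)(4 6 10 7)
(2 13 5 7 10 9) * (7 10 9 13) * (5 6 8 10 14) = (2 7 9)(5 14)(6 8 10 13) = [0, 1, 7, 3, 4, 14, 8, 9, 10, 2, 13, 11, 12, 6, 5]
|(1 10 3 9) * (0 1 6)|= 6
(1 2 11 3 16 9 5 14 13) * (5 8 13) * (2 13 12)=(1 13)(2 11 3 16 9 8 12)(5 14)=[0, 13, 11, 16, 4, 14, 6, 7, 12, 8, 10, 3, 2, 1, 5, 15, 9]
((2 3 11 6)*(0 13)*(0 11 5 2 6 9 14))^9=((0 13 11 9 14)(2 3 5))^9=(0 14 9 11 13)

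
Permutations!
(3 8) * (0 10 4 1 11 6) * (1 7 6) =[10, 11, 2, 8, 7, 5, 0, 6, 3, 9, 4, 1] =(0 10 4 7 6)(1 11)(3 8)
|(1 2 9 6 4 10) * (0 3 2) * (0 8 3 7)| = |(0 7)(1 8 3 2 9 6 4 10)| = 8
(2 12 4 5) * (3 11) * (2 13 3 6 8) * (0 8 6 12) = (0 8 2)(3 11 12 4 5 13) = [8, 1, 0, 11, 5, 13, 6, 7, 2, 9, 10, 12, 4, 3]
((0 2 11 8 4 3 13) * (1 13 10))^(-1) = ((0 2 11 8 4 3 10 1 13))^(-1) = (0 13 1 10 3 4 8 11 2)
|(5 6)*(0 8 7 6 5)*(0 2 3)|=|(0 8 7 6 2 3)|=6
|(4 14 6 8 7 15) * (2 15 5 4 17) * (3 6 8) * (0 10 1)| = 30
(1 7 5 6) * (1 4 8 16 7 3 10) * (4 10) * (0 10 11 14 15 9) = (0 10 1 3 4 8 16 7 5 6 11 14 15 9) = [10, 3, 2, 4, 8, 6, 11, 5, 16, 0, 1, 14, 12, 13, 15, 9, 7]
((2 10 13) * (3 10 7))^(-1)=(2 13 10 3 7)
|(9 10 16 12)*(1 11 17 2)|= 4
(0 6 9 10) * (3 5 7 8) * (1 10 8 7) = [6, 10, 2, 5, 4, 1, 9, 7, 3, 8, 0] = (0 6 9 8 3 5 1 10)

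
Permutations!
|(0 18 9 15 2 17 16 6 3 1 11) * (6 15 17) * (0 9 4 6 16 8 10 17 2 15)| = 30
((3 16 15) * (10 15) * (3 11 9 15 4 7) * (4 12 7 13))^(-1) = ((3 16 10 12 7)(4 13)(9 15 11))^(-1) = (3 7 12 10 16)(4 13)(9 11 15)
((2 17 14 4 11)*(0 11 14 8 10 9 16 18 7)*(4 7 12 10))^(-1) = ((0 11 2 17 8 4 14 7)(9 16 18 12 10))^(-1) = (0 7 14 4 8 17 2 11)(9 10 12 18 16)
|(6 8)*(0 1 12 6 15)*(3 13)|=6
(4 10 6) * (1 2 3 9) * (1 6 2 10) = [0, 10, 3, 9, 1, 5, 4, 7, 8, 6, 2] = (1 10 2 3 9 6 4)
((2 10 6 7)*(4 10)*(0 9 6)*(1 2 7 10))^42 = (0 6)(9 10)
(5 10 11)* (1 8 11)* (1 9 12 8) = (5 10 9 12 8 11) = [0, 1, 2, 3, 4, 10, 6, 7, 11, 12, 9, 5, 8]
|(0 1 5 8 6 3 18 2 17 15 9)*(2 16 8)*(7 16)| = |(0 1 5 2 17 15 9)(3 18 7 16 8 6)| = 42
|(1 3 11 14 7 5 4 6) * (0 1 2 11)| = |(0 1 3)(2 11 14 7 5 4 6)| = 21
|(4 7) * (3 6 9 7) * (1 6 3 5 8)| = |(1 6 9 7 4 5 8)| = 7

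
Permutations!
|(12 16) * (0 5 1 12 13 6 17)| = |(0 5 1 12 16 13 6 17)| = 8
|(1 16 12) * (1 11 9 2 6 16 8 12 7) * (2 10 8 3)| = |(1 3 2 6 16 7)(8 12 11 9 10)| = 30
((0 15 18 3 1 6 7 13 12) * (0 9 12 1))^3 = (0 3 18 15)(1 13 7 6)(9 12)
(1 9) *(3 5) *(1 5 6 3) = (1 9 5)(3 6) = [0, 9, 2, 6, 4, 1, 3, 7, 8, 5]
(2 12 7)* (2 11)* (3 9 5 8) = (2 12 7 11)(3 9 5 8) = [0, 1, 12, 9, 4, 8, 6, 11, 3, 5, 10, 2, 7]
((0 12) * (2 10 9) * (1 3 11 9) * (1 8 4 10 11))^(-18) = ((0 12)(1 3)(2 11 9)(4 10 8))^(-18) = (12)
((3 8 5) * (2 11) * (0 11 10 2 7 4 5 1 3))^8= ((0 11 7 4 5)(1 3 8)(2 10))^8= (0 4 11 5 7)(1 8 3)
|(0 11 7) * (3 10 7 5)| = |(0 11 5 3 10 7)| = 6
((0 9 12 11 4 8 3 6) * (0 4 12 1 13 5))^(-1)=(0 5 13 1 9)(3 8 4 6)(11 12)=((0 9 1 13 5)(3 6 4 8)(11 12))^(-1)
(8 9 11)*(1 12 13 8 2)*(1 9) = (1 12 13 8)(2 9 11) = [0, 12, 9, 3, 4, 5, 6, 7, 1, 11, 10, 2, 13, 8]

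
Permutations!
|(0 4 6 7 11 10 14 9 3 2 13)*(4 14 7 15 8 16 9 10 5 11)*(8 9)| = 22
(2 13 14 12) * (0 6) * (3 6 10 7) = (0 10 7 3 6)(2 13 14 12) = [10, 1, 13, 6, 4, 5, 0, 3, 8, 9, 7, 11, 2, 14, 12]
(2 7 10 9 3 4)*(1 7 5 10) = (1 7)(2 5 10 9 3 4) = [0, 7, 5, 4, 2, 10, 6, 1, 8, 3, 9]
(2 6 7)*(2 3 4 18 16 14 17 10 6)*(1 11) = (1 11)(3 4 18 16 14 17 10 6 7) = [0, 11, 2, 4, 18, 5, 7, 3, 8, 9, 6, 1, 12, 13, 17, 15, 14, 10, 16]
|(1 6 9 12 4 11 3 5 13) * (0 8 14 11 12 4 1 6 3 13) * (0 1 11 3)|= 6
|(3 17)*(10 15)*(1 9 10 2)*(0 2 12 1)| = 10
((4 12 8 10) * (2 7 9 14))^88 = (14) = ((2 7 9 14)(4 12 8 10))^88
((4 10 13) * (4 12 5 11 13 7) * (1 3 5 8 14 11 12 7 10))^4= (1 8 7 5 11)(3 14 4 12 13)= ((1 3 5 12 8 14 11 13 7 4))^4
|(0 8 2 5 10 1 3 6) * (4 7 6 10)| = 21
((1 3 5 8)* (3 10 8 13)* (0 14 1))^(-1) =((0 14 1 10 8)(3 5 13))^(-1) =(0 8 10 1 14)(3 13 5)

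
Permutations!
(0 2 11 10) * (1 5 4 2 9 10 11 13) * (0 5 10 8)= (0 9 8)(1 10 5 4 2 13)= [9, 10, 13, 3, 2, 4, 6, 7, 0, 8, 5, 11, 12, 1]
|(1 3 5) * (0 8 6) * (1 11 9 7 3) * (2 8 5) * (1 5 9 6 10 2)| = |(0 9 7 3 1 5 11 6)(2 8 10)| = 24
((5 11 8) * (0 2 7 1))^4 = (5 11 8)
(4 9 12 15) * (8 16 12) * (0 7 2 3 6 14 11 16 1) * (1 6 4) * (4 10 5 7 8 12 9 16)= [8, 0, 3, 10, 16, 7, 14, 2, 6, 12, 5, 4, 15, 13, 11, 1, 9]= (0 8 6 14 11 4 16 9 12 15 1)(2 3 10 5 7)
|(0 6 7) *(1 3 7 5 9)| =7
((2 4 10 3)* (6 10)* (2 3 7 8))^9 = ((2 4 6 10 7 8))^9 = (2 10)(4 7)(6 8)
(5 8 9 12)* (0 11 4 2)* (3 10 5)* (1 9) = [11, 9, 0, 10, 2, 8, 6, 7, 1, 12, 5, 4, 3] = (0 11 4 2)(1 9 12 3 10 5 8)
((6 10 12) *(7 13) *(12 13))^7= (6 13 12 10 7)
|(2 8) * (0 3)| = 2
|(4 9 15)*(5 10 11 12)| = |(4 9 15)(5 10 11 12)| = 12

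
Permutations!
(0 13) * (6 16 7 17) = [13, 1, 2, 3, 4, 5, 16, 17, 8, 9, 10, 11, 12, 0, 14, 15, 7, 6] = (0 13)(6 16 7 17)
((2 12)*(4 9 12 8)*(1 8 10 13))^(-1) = ((1 8 4 9 12 2 10 13))^(-1) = (1 13 10 2 12 9 4 8)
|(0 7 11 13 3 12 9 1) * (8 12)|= |(0 7 11 13 3 8 12 9 1)|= 9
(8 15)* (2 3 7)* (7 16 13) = (2 3 16 13 7)(8 15) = [0, 1, 3, 16, 4, 5, 6, 2, 15, 9, 10, 11, 12, 7, 14, 8, 13]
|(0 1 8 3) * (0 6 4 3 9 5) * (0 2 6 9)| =6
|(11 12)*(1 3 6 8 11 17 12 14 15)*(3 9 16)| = 18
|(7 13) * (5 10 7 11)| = |(5 10 7 13 11)| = 5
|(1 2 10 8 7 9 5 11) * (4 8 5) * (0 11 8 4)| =9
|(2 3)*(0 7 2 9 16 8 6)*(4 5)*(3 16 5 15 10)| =6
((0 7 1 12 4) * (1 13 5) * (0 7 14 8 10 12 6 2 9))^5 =((0 14 8 10 12 4 7 13 5 1 6 2 9))^5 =(0 4 6 8 13 9 12 1 14 7 2 10 5)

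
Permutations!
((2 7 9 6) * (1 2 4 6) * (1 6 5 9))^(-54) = ((1 2 7)(4 5 9 6))^(-54) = (4 9)(5 6)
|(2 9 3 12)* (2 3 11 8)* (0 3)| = 12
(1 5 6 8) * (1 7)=(1 5 6 8 7)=[0, 5, 2, 3, 4, 6, 8, 1, 7]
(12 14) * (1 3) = (1 3)(12 14) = [0, 3, 2, 1, 4, 5, 6, 7, 8, 9, 10, 11, 14, 13, 12]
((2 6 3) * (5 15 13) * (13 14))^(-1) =((2 6 3)(5 15 14 13))^(-1) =(2 3 6)(5 13 14 15)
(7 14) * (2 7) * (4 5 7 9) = (2 9 4 5 7 14) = [0, 1, 9, 3, 5, 7, 6, 14, 8, 4, 10, 11, 12, 13, 2]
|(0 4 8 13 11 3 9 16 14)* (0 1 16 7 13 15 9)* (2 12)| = 18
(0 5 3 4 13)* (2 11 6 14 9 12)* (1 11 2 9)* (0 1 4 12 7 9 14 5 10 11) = [10, 0, 2, 12, 13, 3, 5, 9, 8, 7, 11, 6, 14, 1, 4] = (0 10 11 6 5 3 12 14 4 13 1)(7 9)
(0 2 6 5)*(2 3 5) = (0 3 5)(2 6) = [3, 1, 6, 5, 4, 0, 2]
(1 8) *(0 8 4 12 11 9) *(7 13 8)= (0 7 13 8 1 4 12 11 9)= [7, 4, 2, 3, 12, 5, 6, 13, 1, 0, 10, 9, 11, 8]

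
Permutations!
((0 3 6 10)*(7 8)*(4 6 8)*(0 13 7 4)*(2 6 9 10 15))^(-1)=((0 3 8 4 9 10 13 7)(2 6 15))^(-1)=(0 7 13 10 9 4 8 3)(2 15 6)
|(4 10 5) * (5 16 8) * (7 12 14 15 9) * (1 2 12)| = 35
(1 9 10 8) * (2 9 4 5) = (1 4 5 2 9 10 8) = [0, 4, 9, 3, 5, 2, 6, 7, 1, 10, 8]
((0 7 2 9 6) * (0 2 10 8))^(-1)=(0 8 10 7)(2 6 9)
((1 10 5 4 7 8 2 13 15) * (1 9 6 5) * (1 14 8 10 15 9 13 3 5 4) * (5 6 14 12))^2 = (1 13 14 2 6 7 12)(3 4 10 5 15 9 8)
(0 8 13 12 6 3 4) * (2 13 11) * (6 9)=[8, 1, 13, 4, 0, 5, 3, 7, 11, 6, 10, 2, 9, 12]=(0 8 11 2 13 12 9 6 3 4)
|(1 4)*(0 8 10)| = 6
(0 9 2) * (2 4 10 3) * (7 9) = (0 7 9 4 10 3 2) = [7, 1, 0, 2, 10, 5, 6, 9, 8, 4, 3]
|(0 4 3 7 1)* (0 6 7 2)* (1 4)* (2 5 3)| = 6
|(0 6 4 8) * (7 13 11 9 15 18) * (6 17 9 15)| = 30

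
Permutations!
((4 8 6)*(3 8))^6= ((3 8 6 4))^6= (3 6)(4 8)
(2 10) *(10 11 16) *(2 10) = (2 11 16) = [0, 1, 11, 3, 4, 5, 6, 7, 8, 9, 10, 16, 12, 13, 14, 15, 2]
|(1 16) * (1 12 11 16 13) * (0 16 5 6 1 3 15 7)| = |(0 16 12 11 5 6 1 13 3 15 7)| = 11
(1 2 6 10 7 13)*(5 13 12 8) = (1 2 6 10 7 12 8 5 13) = [0, 2, 6, 3, 4, 13, 10, 12, 5, 9, 7, 11, 8, 1]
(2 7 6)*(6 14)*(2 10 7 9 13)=(2 9 13)(6 10 7 14)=[0, 1, 9, 3, 4, 5, 10, 14, 8, 13, 7, 11, 12, 2, 6]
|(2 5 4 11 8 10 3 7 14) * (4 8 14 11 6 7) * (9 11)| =|(2 5 8 10 3 4 6 7 9 11 14)| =11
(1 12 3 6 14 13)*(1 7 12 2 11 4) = (1 2 11 4)(3 6 14 13 7 12) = [0, 2, 11, 6, 1, 5, 14, 12, 8, 9, 10, 4, 3, 7, 13]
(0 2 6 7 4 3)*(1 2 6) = (0 6 7 4 3)(1 2) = [6, 2, 1, 0, 3, 5, 7, 4]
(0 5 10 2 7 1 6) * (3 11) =(0 5 10 2 7 1 6)(3 11) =[5, 6, 7, 11, 4, 10, 0, 1, 8, 9, 2, 3]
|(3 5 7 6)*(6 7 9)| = 4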